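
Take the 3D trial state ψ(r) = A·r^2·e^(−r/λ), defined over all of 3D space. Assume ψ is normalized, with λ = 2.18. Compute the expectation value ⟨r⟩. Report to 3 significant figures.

⟨r⟩ ≈ 7.63

⟨r⟩ = ∫ r |ψ|² 4πr² dr over the full domain.
With ∫₀^∞ r^7 e^(−αr) dr = 7!/α^8, the ratio of the moment integral to the normalization integral gives ⟨r⟩ = 7·λ/2.
With λ = 2.18, ⟨r⟩ = 7.630.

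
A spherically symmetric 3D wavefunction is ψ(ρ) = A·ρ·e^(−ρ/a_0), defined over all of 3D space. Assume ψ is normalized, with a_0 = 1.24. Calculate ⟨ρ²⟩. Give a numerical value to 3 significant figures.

By definition ⟨ρ²⟩ = ∫ ρ^2 |ψ(ρ)|² 4πρ² dρ.
Since the A² factors cancel between numerator and denominator, ⟨ρ²⟩ = 15·a_0^2/2.
With a_0 = 1.24, ⟨ρ^2⟩ = 11.53.

⟨ρ^2⟩ ≈ 11.5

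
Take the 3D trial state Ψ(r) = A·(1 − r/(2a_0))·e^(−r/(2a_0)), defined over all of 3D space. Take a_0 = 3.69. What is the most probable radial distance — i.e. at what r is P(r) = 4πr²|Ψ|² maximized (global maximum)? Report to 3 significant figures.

r ≈ 19.3

The maximum of P(r) = 4πr²|Ψ|² occurs where its derivative vanishes.
Solving yields r = a_0·(√(5) + 3).
With a_0 = 3.69, the most probable radial distance is 19.32.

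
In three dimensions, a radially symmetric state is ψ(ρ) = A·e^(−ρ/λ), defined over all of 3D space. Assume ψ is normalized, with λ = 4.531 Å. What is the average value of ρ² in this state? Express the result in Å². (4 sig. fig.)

⟨ρ^2⟩ ≈ 61.59 Å^2

By definition ⟨ρ²⟩ = ∫ ρ^2 |ψ(ρ)|² 4πρ² dρ.
With ∫₀^∞ ρ^4 e^(−αρ) dρ = 4!/α^5, evaluating both integrals, ⟨ρ²⟩ = 3·λ^2.
Putting λ = 4.531 gives 61.590.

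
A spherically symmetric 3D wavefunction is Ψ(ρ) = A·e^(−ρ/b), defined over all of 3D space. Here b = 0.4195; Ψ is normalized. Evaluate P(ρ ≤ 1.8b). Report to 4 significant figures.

P ≈ 0.6973

Integrate the radial probability density 4πρ²|Ψ|² over ρ ≤ 1.8b.
Normalization gives A² = 1/(π·b^3).
Let u = ρ/b; then A², 4π and the length scale all cancel, so P = ∫_{0}^{1.8} u^2·e^(-2·u) du ÷ ∫_{0}^{∞} u^2·e^(-2·u) du.
With ∫ u^2·e^(-2·u) du = -(2·u^2 + 2·u + 1)·e^(-2·u)/4 + C, the region integral is 1/4 - 277·e^(-18/5)/100 and the full one is 1/4.
Taking the ratio yields P = 0.69725.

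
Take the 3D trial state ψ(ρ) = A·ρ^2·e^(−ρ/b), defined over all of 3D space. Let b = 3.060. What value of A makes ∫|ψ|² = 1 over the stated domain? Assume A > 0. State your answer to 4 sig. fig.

A ≈ 0.002373

We need A² ∫|f|² 4πρ² dρ = 1, taking the integral from 0 to ∞.
In 3D with spherical symmetry the volume element is 4πρ² dρ.
Using ∫₀^∞ ρⁿ e^(−αρ) dρ = n!/αⁿ⁺¹, the integral (without the A² prefactor) comes out to 45·π·b^7/2.
Setting this equal to 1 gives A² = 1/(45·π·b^7/2).
With b = 3.060: A² = 0.0000056314 and A = 0.0023731.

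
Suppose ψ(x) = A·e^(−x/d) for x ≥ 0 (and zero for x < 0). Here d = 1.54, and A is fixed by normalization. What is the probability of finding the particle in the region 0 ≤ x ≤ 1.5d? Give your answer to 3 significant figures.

The probability is P = ∫ |ψ|² dx over [0, 1.5d].
Since A² = 1/(d/2), this is the region integral divided by the full normalization integral.
Substituting u = x/d, A² and the length scale cancel in the ratio: P = ∫_{0}^{1.5} e^(-2·u) du / ∫_{0}^{∞} e^(-2·u) du.
Using ∫ e^(-2·u) du = -e^(-2·u)/2, the numerator is 1/2 - e^(-3)/2 and the denominator is 1/2.
Taking the ratio, P = 0.9502.

P ≈ 0.950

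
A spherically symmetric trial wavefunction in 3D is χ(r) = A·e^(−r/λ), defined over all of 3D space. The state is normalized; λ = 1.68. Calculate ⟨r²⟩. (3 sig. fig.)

⟨r^2⟩ ≈ 8.47

⟨r²⟩ = ∫ r^2 |χ|² 4πr² dr over the full domain.
Since the A² factors cancel between numerator and denominator, ⟨r²⟩ = 3·λ^2.
With λ = 1.68, ⟨r^2⟩ = 8.467.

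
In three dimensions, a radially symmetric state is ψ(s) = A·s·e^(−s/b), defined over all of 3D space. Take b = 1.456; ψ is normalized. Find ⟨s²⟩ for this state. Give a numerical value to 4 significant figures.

⟨s^2⟩ ≈ 15.90

The expectation value is the |ψ|²-weighted average of s^2: ∫ s^2|ψ|² 4πs² ds.
With ∫₀^∞ s^6 e^(−αs) ds = 6!/α^7, evaluating both integrals, ⟨s²⟩ = 15·b^2/2.
With b = 1.456, ⟨s^2⟩ = 15.900.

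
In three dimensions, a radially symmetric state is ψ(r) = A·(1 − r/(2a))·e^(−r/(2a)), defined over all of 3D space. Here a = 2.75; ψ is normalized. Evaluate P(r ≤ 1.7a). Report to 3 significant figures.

With dV = 4πr²dr, the probability is ∫|ψ|² dV over r ≤ 1.7a.
Normalization gives A² = 1/(8·π·a^3).
Let u = r/a; then A², 4π and the length scale all cancel, so P = ∫_{0}^{1.7} u^2·(1 - u/2)^2·e^(-u) du ÷ ∫_{0}^{∞} u^2·(1 - u/2)^2·e^(-u) du.
Using ∫ u^2·(1 - u/2)^2·e^(-u) du = -(u^4/4 + u^2 + 2·u + 2)·e^(-u), the numerator is ≈ 0.10411 and the denominator is 2.
Taking the ratio yields P = 0.05205.

P ≈ 0.0521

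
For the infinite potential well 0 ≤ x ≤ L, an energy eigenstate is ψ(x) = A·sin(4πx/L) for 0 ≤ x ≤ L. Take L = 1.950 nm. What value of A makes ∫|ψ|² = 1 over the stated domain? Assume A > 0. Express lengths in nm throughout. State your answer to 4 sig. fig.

Normalization requires ∫|ψ|² dx = 1, integrated from 0 to L.
With ∫₀^L sin²(nπx/L) dx = L/2, with ψ = A·sin(4πx/L), the integral evaluates to A²·[L/2].
Substituting L = 1.950 gives A² = 1.0256, so A = 1.0127.

A ≈ 1.013 nm^(-1/2)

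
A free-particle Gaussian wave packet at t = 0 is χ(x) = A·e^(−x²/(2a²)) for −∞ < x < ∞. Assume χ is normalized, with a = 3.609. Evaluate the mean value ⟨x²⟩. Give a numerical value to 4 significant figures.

⟨x^2⟩ ≈ 6.512

By definition ⟨x²⟩ = ∫ x^2 |χ(x)|² dx.
Using the Gaussian integral ∫_{−∞}^{∞} e^(−αx²) dx = √(π/α), since the A² factors cancel between numerator and denominator, ⟨x²⟩ = a^2/2.
With a = 3.609, ⟨x^2⟩ = 6.5124.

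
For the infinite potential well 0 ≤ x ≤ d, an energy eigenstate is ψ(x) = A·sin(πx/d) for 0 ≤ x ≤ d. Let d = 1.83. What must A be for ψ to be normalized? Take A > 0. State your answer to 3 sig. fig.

A ≈ 1.05

We need A² ∫|f|² dx = 1, taking the integral from 0 to d.
Using sin²θ = (1 − cos 2θ)/2, ∫|ψ|² dx = A²·(d/2).
Setting this equal to 1 gives A² = 1/(d/2).
Substituting d = 1.83 gives A² = 1.093, so A = 1.045.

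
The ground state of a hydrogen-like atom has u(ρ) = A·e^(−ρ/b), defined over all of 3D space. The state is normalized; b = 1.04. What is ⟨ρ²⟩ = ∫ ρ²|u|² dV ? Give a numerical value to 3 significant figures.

By definition ⟨ρ²⟩ = ∫ ρ^2 |u(ρ)|² 4πρ² dρ.
With ∫₀^∞ ρ^4 e^(−αρ) dρ = 4!/α^5, the ratio of the moment integral to the normalization integral gives ⟨ρ²⟩ = 3·b^2.
With b = 1.04, ⟨ρ^2⟩ = 3.245.

⟨ρ^2⟩ ≈ 3.24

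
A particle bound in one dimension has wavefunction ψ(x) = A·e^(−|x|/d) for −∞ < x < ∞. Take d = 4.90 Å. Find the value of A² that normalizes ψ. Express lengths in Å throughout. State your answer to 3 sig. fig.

A^2 ≈ 0.204 Å^(-1)

Require ∫ |ψ|² dx = 1 over the whole domain.
With ∫₀^∞ x^0 e^(−αx) dx = 0!/α^1, with ψ = A·e^(−|x|/d), the integral evaluates to A²·[d].
Hence A² = 1/[d].
Plugging in d = 4.90 yields A = 0.4518.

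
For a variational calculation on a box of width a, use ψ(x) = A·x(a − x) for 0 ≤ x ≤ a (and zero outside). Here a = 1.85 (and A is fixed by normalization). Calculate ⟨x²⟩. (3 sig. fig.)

⟨x²⟩ = ∫ x^2 |ψ|² dx over the full domain.
Evaluating both integrals, ⟨x²⟩ = 2·a^2/7.
With a = 1.85, ⟨x^2⟩ = 0.9779.

⟨x^2⟩ ≈ 0.978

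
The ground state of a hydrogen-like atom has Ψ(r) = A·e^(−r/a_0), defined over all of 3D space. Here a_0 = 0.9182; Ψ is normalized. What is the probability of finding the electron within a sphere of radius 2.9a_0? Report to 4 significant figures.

P = ∫ |Ψ|² 4πr² dr over r ≤ 2.9a_0.
A² is fixed by ∫₀^∞ 4πr²|Ψ|² dr = 1, i.e. A² = (π·a_0^3)^(−1).
In terms of u = r/a_0 (A², 4π and the length scale all cancel between numerator and denominator), P = [∫_{0}^{2.9} u^2·e^(-2·u) du] / [∫_{0}^{∞} u^2·e^(-2·u) du].
Using ∫ u^2·e^(-2·u) du = -(2·u^2 + 2·u + 1)·e^(-2·u)/4, the numerator is 1/4 - 1181·e^(-29/5)/200 and the denominator is 1/4.
The region integral divided by the full integral gives P = 0.92849.

P ≈ 0.9285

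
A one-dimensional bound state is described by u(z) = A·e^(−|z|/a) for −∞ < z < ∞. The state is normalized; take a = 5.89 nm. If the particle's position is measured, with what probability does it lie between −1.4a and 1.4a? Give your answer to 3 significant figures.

P ≈ 0.939

|u|² is the probability density, so P = ∫_{−1.4a}^{1.4a} |u|² dz.
Since A² = 1/(a), this is the region integral divided by the full normalization integral.
Both integrals are even about z = 0, so only the z ≥ 0 halves are needed (the factors of 2 cancel). Let t = z/a; then A² and the length scale cancel, so P = ∫_{0}^{1.4} e^(-2·t) dt ÷ ∫_{0}^{∞} e^(-2·t) dt.
Using ∫ e^(-2·t) dt = -e^(-2·t)/2, the numerator is 1/2 - e^(-14/5)/2 and the denominator is 1/2.
The result is P = 0.9392.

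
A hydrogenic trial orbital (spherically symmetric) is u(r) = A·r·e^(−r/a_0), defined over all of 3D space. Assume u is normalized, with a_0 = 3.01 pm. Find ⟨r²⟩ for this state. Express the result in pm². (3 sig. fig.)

⟨r^2⟩ ≈ 68.0 pm^2

By definition ⟨r²⟩ = ∫ r^2 |u(r)|² 4πr² dr.
Evaluating both integrals, ⟨r²⟩ = 15·a_0^2/2.
Putting a_0 = 3.01 gives 67.95.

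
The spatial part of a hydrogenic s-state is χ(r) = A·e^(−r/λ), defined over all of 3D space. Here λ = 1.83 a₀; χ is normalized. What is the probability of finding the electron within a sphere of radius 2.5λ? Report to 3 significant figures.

Integrate the radial probability density 4πr²|χ|² over r ≤ 2.5λ.
A² is fixed by ∫₀^∞ 4πr²|χ|² dr = 1, i.e. A² = (π·λ^3)^(−1).
In terms of u = r/λ (A², 4π and the length scale all cancel between numerator and denominator), P = [∫_{0}^{2.5} u^2·e^(-2·u) du] / [∫_{0}^{∞} u^2·e^(-2·u) du].
With ∫ u^2·e^(-2·u) du = -(2·u^2 + 2·u + 1)·e^(-2·u)/4 + C, the region integral is 1/4 - 37·e^(-5)/8 and the full one is 1/4.
The region integral divided by the full integral gives P = 0.8753.

P ≈ 0.875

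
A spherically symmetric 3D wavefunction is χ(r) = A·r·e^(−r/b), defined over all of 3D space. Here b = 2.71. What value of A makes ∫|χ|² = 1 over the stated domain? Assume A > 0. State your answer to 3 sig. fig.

A ≈ 0.0269

Normalization requires ∫|χ|² 4πr² dr = 1, integrated from 0 to ∞.
(Spherical symmetry: dV = 4πr² dr.)
∫|χ|² 4πr² dr = A²·(3·π·b^5).
So A² = (3·π·b^5)^(−1).
Substituting b = 2.71 gives A² = 0.0007259, so A = 0.02694.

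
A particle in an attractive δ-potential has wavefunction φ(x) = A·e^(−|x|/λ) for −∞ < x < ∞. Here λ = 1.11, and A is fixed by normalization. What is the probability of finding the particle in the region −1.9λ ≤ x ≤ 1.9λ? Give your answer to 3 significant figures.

P ≈ 0.978

P = ∫_{−1.9λ}^{1.9λ} |φ(x)|² dx.
Since A² = 1/(λ), this is the region integral divided by the full normalization integral.
Both integrals are even about x = 0, so only the x ≥ 0 halves are needed (the factors of 2 cancel). In terms of u = x/λ (A² and the length scale cancel between numerator and denominator), P = [∫_{0}^{1.9} e^(-2·u) du] / [∫_{0}^{∞} e^(-2·u) du].
With ∫ e^(-2·u) du = -e^(-2·u)/2 + C, the region integral is 1/2 - e^(-19/5)/2 and the full one is 1/2.
Evaluating gives P = 0.9776.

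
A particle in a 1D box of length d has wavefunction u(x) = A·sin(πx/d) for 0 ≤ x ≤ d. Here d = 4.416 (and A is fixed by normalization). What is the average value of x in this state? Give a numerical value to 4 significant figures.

The expectation value is the |u|²-weighted average of x: ∫ x|u|² dx.
Using sin²θ = (1 − cos 2θ)/2, the ratio of the moment integral to the normalization integral gives ⟨x⟩ = d/2.
Putting d = 4.416 gives 2.2080.

⟨x⟩ ≈ 2.208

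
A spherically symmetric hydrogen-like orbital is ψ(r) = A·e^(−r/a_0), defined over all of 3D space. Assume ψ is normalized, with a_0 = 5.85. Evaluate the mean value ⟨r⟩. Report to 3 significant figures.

The expectation value is the |ψ|²-weighted average of r: ∫ r|ψ|² 4πr² dr.
Recall ∫₀^∞ r^m e^(−r/β) dr = m!·β^(m+1), evaluating both integrals, ⟨r⟩ = 3·a_0/2.
With a_0 = 5.85, ⟨r⟩ = 8.775.

⟨r⟩ ≈ 8.78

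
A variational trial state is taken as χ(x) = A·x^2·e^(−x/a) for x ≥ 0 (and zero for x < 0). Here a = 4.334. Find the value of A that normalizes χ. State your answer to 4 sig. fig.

We need A² ∫|f|² dx = 1, taking the integral from 0 to ∞.
Carrying out the integral gives A² · 3·a^5/4.
With a = 4.334: A² = 0.00087196 and A = 0.029529.

A ≈ 0.02953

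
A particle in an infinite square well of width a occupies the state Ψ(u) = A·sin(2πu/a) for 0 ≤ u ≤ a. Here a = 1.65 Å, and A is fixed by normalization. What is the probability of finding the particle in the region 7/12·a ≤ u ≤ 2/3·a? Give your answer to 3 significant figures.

P ≈ 0.0833

The probability is P = ∫ |Ψ|² du over [7/12·a, 2/3·a].
The normalization integral ∫|Ψ|²du over the whole domain equals a/2·A², and A² cancels in the ratio.
Substituting t = u/a, A² and the length scale cancel in the ratio: P = ∫_{7/12}^{2/3} sin(2·π·t)^2 dt / ∫_{0}^{1} sin(2·π·t)^2 dt.
An antiderivative of sin(2·π·t)^2 is t/2 - sin(4·π·t)/(8·π); evaluating from 7/12 to 2/3 gives 1/24, while the full integral is 1/2.
Taking the ratio, P = 1/12.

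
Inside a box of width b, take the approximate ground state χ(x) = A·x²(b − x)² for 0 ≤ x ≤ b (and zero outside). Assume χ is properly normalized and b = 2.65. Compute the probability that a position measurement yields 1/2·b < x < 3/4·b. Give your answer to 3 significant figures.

|χ|² is the probability density, so P = ∫_{1/2·b}^{3/4·b} |χ|² dx.
With A² fixed by ∫|χ|² = 1, i.e. A² = (b^9/630)^(−1), substitute and integrate.
Substituting u = x/b, A² and the length scale cancel in the ratio: P = ∫_{1/2}^{3/4} u^4·(1 - u)^4 du / ∫_{0}^{1} u^4·(1 - u)^4 du.
An antiderivative of u^4·(1 - u)^4 is u^5·(70·u^4 - 315·u^3 + 540·u^2 - 420·u + 126)/630; evaluating from 1/2 to 3/4 gives ≈ 0.00071599, while the full integral is 1/630.
This works out to P = 0.4511.

P ≈ 0.451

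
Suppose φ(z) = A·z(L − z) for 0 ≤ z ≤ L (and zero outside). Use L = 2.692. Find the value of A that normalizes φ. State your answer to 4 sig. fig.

A ≈ 0.4607

Normalization requires ∫|φ|² dz = 1, integrated from 0 to L.
Carrying out the integral gives A² · L^5/30.
Setting this equal to 1 gives A² = 1/(L^5/30).
Plugging in L = 2.692 yields A = 0.46065.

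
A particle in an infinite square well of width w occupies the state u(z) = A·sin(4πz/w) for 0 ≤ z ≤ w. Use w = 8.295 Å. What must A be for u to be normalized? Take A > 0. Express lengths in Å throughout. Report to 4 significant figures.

Normalization requires ∫|u|² dz = 1, integrated from 0 to w.
∫|u|² dz = A²·(w/2).
Substituting w = 8.295 gives A² = 0.24111, so A = 0.49103.

A ≈ 0.4910 Å^(-1/2)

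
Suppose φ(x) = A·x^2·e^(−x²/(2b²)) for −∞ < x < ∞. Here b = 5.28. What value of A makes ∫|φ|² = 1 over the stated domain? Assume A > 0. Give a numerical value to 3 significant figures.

A ≈ 0.0135

The normalization condition is ∫|φ|² dx = 1 from −∞ to ∞.
With φ = A·x^2·e^(−x²/(2b²)), the integral evaluates to A²·[3·√(π)·b^5/4].
Hence A² = 1/[3·√(π)·b^5/4].
With b = 5.28: A² = 0.0001833 and A = 0.01354.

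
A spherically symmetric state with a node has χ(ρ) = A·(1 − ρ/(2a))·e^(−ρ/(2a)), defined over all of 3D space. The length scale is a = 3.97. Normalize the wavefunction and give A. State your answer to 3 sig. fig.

A ≈ 0.0252

Require ∫ |χ|² 4πρ² dρ = 1 over the whole domain.
∫|χ|² 4πρ² dρ = A²·(8·π·a^3).
With a = 3.97: A² = 0.0006359 and A = 0.02522.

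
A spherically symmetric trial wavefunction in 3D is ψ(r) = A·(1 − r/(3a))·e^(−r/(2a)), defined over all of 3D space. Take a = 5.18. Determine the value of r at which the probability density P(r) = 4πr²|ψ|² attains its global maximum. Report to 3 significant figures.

r ≈ 5.18

The maximum of P(r) = 4πr²|ψ|² occurs where its derivative vanishes.
Solving yields r = a.
With a = 5.18, the most probable radial distance is 5.180.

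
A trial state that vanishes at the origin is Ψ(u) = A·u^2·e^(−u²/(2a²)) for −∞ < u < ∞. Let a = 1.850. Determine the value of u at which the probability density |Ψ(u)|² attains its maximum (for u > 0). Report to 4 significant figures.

u ≈ 2.616

Differentiate |Ψ(u)|² with respect to u and set to zero.
This gives u = √(2)·a.
With a = 1.850, the value of u > 0 at which the probability density is greatest is 2.6163.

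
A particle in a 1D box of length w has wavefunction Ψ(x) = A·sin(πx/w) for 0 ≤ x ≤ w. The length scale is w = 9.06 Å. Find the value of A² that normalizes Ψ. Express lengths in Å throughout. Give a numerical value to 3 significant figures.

We need A² ∫|f|² dx = 1, taking the integral from 0 to w.
The integral (without the A² prefactor) comes out to w/2.
Substituting w = 9.06 gives A² = 0.2208, so A = 0.4698.

A^2 ≈ 0.221 Å^(-1)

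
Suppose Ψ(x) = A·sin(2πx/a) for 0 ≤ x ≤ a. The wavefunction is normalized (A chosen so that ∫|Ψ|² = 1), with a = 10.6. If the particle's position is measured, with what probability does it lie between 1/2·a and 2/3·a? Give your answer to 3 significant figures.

P = ∫_{1/2·a}^{2/3·a} |Ψ(x)|² dx.
Since A² = 1/(a/2), this is the region integral divided by the full normalization integral.
In terms of u = x/a (A² and the length scale cancel between numerator and denominator), P = [∫_{1/2}^{2/3} sin(2·π·u)^2 du] / [∫_{0}^{1} sin(2·π·u)^2 du].
An antiderivative of sin(2·π·u)^2 is u/2 - sin(4·π·u)/(8·π); evaluating from 1/2 to 2/3 gives -√(3)/(16·π) + 1/12, while the full integral is 1/2.
Evaluating gives P = (-√(3)/8 + π/6)/π.

P ≈ 0.0978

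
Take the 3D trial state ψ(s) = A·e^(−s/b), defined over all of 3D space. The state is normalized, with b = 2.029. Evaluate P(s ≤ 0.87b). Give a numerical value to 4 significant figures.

P ≈ 0.2534

Integrate the radial probability density 4πs²|ψ|² over s ≤ 0.87b.
A² is fixed by ∫₀^∞ 4πs²|ψ|² ds = 1, i.e. A² = (π·b^3)^(−1).
Substituting u = s/b, A², 4π and the length scale all cancel in the ratio: P = ∫_{0}^{0.87} u^2·e^(-2·u) du / ∫_{0}^{∞} u^2·e^(-2·u) du.
With ∫ u^2·e^(-2·u) du = -(2·u^2 + 2·u + 1)·e^(-2·u)/4 + C, the region integral is ≈ 0.0633428 and the full one is 1/4.
Taking the ratio yields P = 0.25337.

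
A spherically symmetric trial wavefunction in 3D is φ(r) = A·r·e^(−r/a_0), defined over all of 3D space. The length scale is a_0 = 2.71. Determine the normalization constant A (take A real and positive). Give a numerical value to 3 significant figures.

We need A² ∫|f|² 4πr² dr = 1, taking the integral from 0 to ∞.
In 3D with spherical symmetry the volume element is 4πr² dr.
∫|φ|² 4πr² dr = A²·(3·π·a_0^5).
So A² = (3·π·a_0^5)^(−1).
Substituting a_0 = 2.71 gives A² = 0.0007259, so A = 0.02694.

A ≈ 0.0269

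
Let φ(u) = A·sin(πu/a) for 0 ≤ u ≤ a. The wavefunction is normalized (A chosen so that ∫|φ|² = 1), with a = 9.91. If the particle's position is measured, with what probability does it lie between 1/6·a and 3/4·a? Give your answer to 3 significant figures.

|φ|² is the probability density, so P = ∫_{1/6·a}^{3/4·a} |φ|² du.
With A² fixed by ∫|φ|² = 1, i.e. A² = (a/2)^(−1), substitute and integrate.
In terms of t = u/a (A² and the length scale cancel between numerator and denominator), P = [∫_{1/6}^{3/4} sin(π·t)^2 dt] / [∫_{0}^{1} sin(π·t)^2 dt].
With ∫ sin(π·t)^2 dt = t/2 - sin(2·π·t)/(4·π) + C, the region integral is √(3)/(8·π) + 1/(4·π) + 7/24 and the full one is 1/2.
Taking the ratio, P = (3·√(3) + 6 + 7·π)/(12·π).

P ≈ 0.880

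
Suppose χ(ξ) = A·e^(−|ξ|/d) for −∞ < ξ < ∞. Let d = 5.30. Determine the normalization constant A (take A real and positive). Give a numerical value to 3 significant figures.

Require ∫ |χ|² dξ = 1 over the whole domain.
The integral (without the A² prefactor) comes out to d.
Hence A² = 1/[d].
With d = 5.30: A² = 0.1887 and A = 0.4344.

A ≈ 0.434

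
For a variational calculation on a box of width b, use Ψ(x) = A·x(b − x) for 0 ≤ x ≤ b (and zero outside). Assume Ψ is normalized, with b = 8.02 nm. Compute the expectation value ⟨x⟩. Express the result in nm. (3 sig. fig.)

⟨x⟩ ≈ 4.01 nm

⟨x⟩ = ∫ x |Ψ|² dx over the full domain.
Expanding the polynomial and integrating term by term, the ratio of the moment integral to the normalization integral gives ⟨x⟩ = b/2.
With b = 8.02, ⟨x⟩ = 4.010.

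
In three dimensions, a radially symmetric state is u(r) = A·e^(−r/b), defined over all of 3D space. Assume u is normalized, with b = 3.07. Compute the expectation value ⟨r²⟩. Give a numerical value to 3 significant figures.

⟨r²⟩ = ∫ r^2 |u|² 4πr² dr over the full domain.
Recall ∫₀^∞ r^m e^(−r/β) dr = m!·β^(m+1), the ratio of the moment integral to the normalization integral gives ⟨r²⟩ = 3·b^2.
Putting b = 3.07 gives 28.27.

⟨r^2⟩ ≈ 28.3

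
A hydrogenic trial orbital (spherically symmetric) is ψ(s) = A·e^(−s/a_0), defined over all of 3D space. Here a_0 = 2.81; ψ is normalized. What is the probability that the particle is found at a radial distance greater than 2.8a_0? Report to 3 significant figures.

Integrate the radial probability density 4πs²|ψ|² over s > 2.8a_0.
A² is fixed by ∫₀^∞ 4πs²|ψ|² ds = 1, i.e. A² = (π·a_0^3)^(−1).
Substituting u = s/a_0, A², 4π and the length scale all cancel in the ratio: P = ∫_{2.8}^{∞} u^2·e^(-2·u) du / ∫_{0}^{∞} u^2·e^(-2·u) du.
Using ∫ u^2·e^(-2·u) du = -(2·u^2 + 2·u + 1)·e^(-2·u)/4, the numerator is 557·e^(-28/5)/100 and the denominator is 1/4.
This evaluates to P = 0.08239.

P ≈ 0.0824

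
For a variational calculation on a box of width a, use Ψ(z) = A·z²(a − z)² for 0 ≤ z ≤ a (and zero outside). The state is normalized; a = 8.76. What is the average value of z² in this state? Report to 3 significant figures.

⟨z^2⟩ ≈ 20.9

The expectation value is the |Ψ|²-weighted average of z^2: ∫ z^2|Ψ|² dz.
Expanding the polynomial and integrating term by term, since the A² factors cancel between numerator and denominator, ⟨z²⟩ = 3·a^2/11.
With a = 8.76, ⟨z^2⟩ = 20.93.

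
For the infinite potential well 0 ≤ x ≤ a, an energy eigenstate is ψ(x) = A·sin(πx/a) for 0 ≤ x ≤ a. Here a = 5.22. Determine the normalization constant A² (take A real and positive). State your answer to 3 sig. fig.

A^2 ≈ 0.383

Normalization requires ∫|ψ|² dx = 1, integrated from 0 to a.
The integral (without the A² prefactor) comes out to a/2.
Hence A² = 1/[a/2].
With a = 5.22: A² = 0.3831 and A = 0.6190.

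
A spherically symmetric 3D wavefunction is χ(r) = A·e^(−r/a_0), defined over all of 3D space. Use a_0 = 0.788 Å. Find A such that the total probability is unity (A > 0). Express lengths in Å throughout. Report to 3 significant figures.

A ≈ 0.807 Å^(-3/2)

Normalization requires ∫|χ|² 4πr² dr = 1, integrated from 0 to ∞.
The integral (without the A² prefactor) comes out to π·a_0^3.
So A² = (π·a_0^3)^(−1).
With a_0 = 0.788: A² = 0.6505 and A = 0.8066.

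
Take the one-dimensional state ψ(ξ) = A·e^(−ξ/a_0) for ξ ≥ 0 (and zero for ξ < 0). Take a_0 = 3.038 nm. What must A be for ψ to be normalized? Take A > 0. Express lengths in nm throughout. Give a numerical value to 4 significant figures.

A ≈ 0.8114 nm^(-1/2)

Normalization requires ∫|ψ|² dξ = 1, integrated from 0 to ∞.
Using ∫₀^∞ ξⁿ e^(−αξ) dξ = n!/αⁿ⁺¹, carrying out the integral gives A² · a_0/2.
Hence A² = 1/[a_0/2].
With a_0 = 3.038: A² = 0.65833 and A = 0.81137.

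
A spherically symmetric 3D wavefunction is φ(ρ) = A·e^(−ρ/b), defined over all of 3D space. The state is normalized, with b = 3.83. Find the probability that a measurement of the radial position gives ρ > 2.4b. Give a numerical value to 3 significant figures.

P ≈ 0.143

Integrate the radial probability density 4πρ²|φ|² over ρ > 2.4b.
Normalization gives A² = 1/(π·b^3).
Let u = ρ/b; then A², 4π and the length scale all cancel, so P = ∫_{2.4}^{∞} u^2·e^(-2·u) du ÷ ∫_{0}^{∞} u^2·e^(-2·u) du.
Using ∫ u^2·e^(-2·u) du = -(2·u^2 + 2·u + 1)·e^(-2·u)/4, the numerator is 433·e^(-24/5)/100 and the denominator is 1/4.
This evaluates to P = 0.1425.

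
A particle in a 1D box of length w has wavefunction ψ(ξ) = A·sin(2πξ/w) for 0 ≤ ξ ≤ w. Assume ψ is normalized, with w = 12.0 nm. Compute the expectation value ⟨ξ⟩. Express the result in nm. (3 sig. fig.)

⟨ξ⟩ ≈ 6.00 nm

By definition ⟨ξ⟩ = ∫ ξ |ψ(ξ)|² dξ.
Using sin²θ = (1 − cos 2θ)/2, evaluating both integrals, ⟨ξ⟩ = w/2.
With w = 12.0, ⟨ξ⟩ = 6.000.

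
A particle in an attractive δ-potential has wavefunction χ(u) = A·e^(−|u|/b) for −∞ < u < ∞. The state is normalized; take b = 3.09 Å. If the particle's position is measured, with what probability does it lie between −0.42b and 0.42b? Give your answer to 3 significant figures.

The probability is P = ∫ |χ|² du over [−0.42b, 0.42b].
With A² fixed by ∫|χ|² = 1, i.e. A² = (b)^(−1), substitute and integrate.
Both integrals are even about u = 0, so only the u ≥ 0 halves are needed (the factors of 2 cancel). Substituting t = u/b, A² and the length scale cancel in the ratio: P = ∫_{0}^{0.42} e^(-2·t) dt / ∫_{0}^{∞} e^(-2·t) dt.
An antiderivative of e^(-2·t) is -e^(-2·t)/2; evaluating from 0 to 0.42 gives 1/2 - e^(-21/25)/2, while the full integral is 1/2.
Evaluating gives P = 0.5683.

P ≈ 0.568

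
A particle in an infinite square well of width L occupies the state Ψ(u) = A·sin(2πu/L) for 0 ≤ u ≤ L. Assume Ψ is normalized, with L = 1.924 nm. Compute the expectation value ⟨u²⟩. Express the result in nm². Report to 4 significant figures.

⟨u²⟩ = ∫ u^2 |Ψ|² du over the full domain.
Using sin²θ = (1 − cos 2θ)/2, the ratio of the moment integral to the normalization integral gives ⟨u²⟩ = -L^2/(8·π^2) + L^2/3.
Putting L = 1.924 gives 1.1870.

⟨u^2⟩ ≈ 1.187 nm^2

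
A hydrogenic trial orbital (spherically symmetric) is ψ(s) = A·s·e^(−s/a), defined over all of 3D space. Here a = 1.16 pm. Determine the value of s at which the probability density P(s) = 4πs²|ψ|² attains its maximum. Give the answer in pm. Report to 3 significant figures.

The maximum of P(s) = 4πs²|ψ|² occurs where its derivative vanishes.
Solving yields s = 2·a.
With a = 1.16, the most probable radial distance is 2.320 pm.

s ≈ 2.32 pm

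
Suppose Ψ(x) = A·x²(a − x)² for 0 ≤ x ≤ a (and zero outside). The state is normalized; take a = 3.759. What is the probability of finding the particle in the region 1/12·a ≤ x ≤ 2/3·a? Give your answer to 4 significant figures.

|Ψ|² is the probability density, so P = ∫_{1/12·a}^{2/3·a} |Ψ|² dx.
Since A² = 1/(a^9/630), this is the region integral divided by the full normalization integral.
Let u = x/a; then A² and the length scale cancel, so P = ∫_{1/12}^{2/3} u^4·(1 - u)^4 du ÷ ∫_{0}^{1} u^4·(1 - u)^4 du.
With ∫ u^4·(1 - u)^4 du = u^5·(70·u^4 - 315·u^3 + 540·u^2 - 420·u + 126)/630 + C, the region integral is ≈ 0.00135678 and the full one is 1/630.
Evaluating gives P = 0.85477.

P ≈ 0.8548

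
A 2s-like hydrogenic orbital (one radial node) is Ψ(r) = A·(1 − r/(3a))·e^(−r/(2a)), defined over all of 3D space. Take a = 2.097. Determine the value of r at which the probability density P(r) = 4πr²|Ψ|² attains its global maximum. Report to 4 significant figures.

r ≈ 2.097

The maximum of P(r) = 4πr²|Ψ|² occurs where its derivative vanishes.
This gives r = a.
With a = 2.097, the most probable radial distance is 2.0970.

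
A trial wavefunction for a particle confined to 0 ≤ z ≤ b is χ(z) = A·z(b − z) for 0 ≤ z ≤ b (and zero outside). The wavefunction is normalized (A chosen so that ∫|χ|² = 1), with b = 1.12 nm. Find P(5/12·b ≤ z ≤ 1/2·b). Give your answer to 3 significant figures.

P ≈ 0.153

P = ∫_{5/12·b}^{1/2·b} |χ(z)|² dz.
Since A² = 1/(b^5/30), this is the region integral divided by the full normalization integral.
Let u = z/b; then A² and the length scale cancel, so P = ∫_{5/12}^{1/2} u^2·(1 - u)^2 du ÷ ∫_{0}^{1} u^2·(1 - u)^2 du.
An antiderivative of u^2·(1 - u)^2 is u^3·(6·u^2 - 15·u + 10)/30; evaluating from 5/12 to 1/2 gives ≈ 0.0051127, while the full integral is 1/30.
Evaluating gives P = 0.1534.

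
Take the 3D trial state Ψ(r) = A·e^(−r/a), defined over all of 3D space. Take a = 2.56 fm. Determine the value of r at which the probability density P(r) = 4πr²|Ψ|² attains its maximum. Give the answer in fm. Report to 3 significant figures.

r ≈ 2.56 fm

The maximum of P(r) = 4πr²|Ψ|² occurs where its derivative vanishes.
Solving yields r = a.
With a = 2.56, the most probable radial distance is 2.560 fm.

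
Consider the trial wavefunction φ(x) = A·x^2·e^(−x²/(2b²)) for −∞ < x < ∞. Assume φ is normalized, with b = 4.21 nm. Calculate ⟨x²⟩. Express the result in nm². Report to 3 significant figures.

⟨x^2⟩ ≈ 44.3 nm^2

⟨x²⟩ = ∫ x^2 |φ|² dx over the full domain.
With ∫_{−∞}^{∞} x^(2m) e^(−αx²) dx = (2m−1)!!·√π / (2^m α^(m+1/2)), since the A² factors cancel between numerator and denominator, ⟨x²⟩ = 5·b^2/2.
With b = 4.21, ⟨x^2⟩ = 44.31.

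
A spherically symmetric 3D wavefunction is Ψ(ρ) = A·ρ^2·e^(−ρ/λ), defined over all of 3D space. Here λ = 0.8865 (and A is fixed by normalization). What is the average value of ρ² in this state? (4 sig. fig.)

⟨ρ^2⟩ ≈ 11.00

By definition ⟨ρ²⟩ = ∫ ρ^2 |Ψ(ρ)|² 4πρ² dρ.
With ∫₀^∞ ρ^8 e^(−αρ) dρ = 8!/α^9, evaluating both integrals, ⟨ρ²⟩ = 14·λ^2.
With λ = 0.8865, ⟨ρ^2⟩ = 11.002.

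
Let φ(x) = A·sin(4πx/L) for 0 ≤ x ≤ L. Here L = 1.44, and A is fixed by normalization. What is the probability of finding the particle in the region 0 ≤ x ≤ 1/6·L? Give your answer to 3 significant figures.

P = ∫_{0}^{1/6·L} |φ(x)|² dx.
The normalization integral ∫|φ|²dx over the whole domain equals L/2·A², and A² cancels in the ratio.
In terms of u = x/L (A² and the length scale cancel between numerator and denominator), P = [∫_{0}^{1/6} sin(4·π·u)^2 du] / [∫_{0}^{1} sin(4·π·u)^2 du].
With ∫ sin(4·π·u)^2 du = u/2 - sin(4·π·u)·cos(4·π·u)/(8·π) + C, the region integral is √(3)/(32·π) + 1/12 and the full one is 1/2.
The result is P = (√(3)/16 + π/6)/π.

P ≈ 0.201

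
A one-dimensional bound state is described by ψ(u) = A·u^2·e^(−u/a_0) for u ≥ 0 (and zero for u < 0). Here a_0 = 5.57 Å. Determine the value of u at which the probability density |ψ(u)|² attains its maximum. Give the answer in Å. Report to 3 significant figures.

Differentiate |ψ(u)|² with respect to u and set to zero.
This gives u = 2·a_0.
With a_0 = 5.57, the most probable position is 11.14 Å.

u ≈ 11.1 Å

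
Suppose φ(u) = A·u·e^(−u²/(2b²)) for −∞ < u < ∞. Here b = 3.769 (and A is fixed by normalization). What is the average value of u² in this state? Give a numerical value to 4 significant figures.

⟨u^2⟩ ≈ 21.31

⟨u²⟩ = ∫ u^2 |φ|² du over the full domain.
Using the Gaussian integral ∫_{−∞}^{∞} e^(−αu²) du = √(π/α), since the A² factors cancel between numerator and denominator, ⟨u²⟩ = 3·b^2/2.
With b = 3.769, ⟨u^2⟩ = 21.308.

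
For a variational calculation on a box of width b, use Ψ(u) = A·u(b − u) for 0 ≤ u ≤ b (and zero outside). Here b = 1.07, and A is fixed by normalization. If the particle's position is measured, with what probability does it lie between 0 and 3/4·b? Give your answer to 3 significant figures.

P ≈ 0.896

P = ∫_{0}^{3/4·b} |Ψ(u)|² du.
With A² fixed by ∫|Ψ|² = 1, i.e. A² = (b^5/30)^(−1), substitute and integrate.
In terms of t = u/b (A² and the length scale cancel between numerator and denominator), P = [∫_{0}^{3/4} t^2·(1 - t)^2 dt] / [∫_{0}^{1} t^2·(1 - t)^2 dt].
An antiderivative of t^2·(1 - t)^2 is t^3·(6·t^2 - 15·t + 10)/30; evaluating from 0 to 3/4 gives 153/5120, while the full integral is 1/30.
This works out to P = 459/512.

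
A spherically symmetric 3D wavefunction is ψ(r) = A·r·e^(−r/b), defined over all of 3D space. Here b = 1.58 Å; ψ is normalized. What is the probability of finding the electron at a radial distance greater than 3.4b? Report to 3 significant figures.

P ≈ 0.192

Integrate the radial probability density 4πr²|ψ|² over r > 3.4b.
A² is fixed by ∫₀^∞ 4πr²|ψ|² dr = 1, i.e. A² = (3·π·b^5)^(−1).
Substituting u = r/b, A², 4π and the length scale all cancel in the ratio: P = ∫_{3.4}^{∞} u^4·e^(-2·u) du / ∫_{0}^{∞} u^4·e^(-2·u) du.
Using ∫ u^4·e^(-2·u) du = -(u^4/2 + u^3 + 3·u^2/2 + 3·u/2 + 3/4)·e^(-2·u), the numerator is ≈ 0.14402 and the denominator is 3/4.
Taking the ratio yields P = 0.1920.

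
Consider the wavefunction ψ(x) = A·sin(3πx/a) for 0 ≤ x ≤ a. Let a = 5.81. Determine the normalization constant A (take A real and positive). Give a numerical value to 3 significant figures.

We need A² ∫|f|² dx = 1, taking the integral from 0 to a.
With ψ = A·sin(3πx/a), the integral evaluates to A²·[a/2].
So A² = (a/2)^(−1).
With a = 5.81: A² = 0.3442 and A = 0.5867.

A ≈ 0.587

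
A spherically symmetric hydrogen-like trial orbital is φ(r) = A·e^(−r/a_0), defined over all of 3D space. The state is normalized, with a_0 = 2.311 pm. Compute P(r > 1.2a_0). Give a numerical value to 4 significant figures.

P ≈ 0.5697

With dV = 4πr²dr, the probability is ∫|φ|² dV over r > 1.2a_0.
A² is fixed by ∫₀^∞ 4πr²|φ|² dr = 1, i.e. A² = (π·a_0^3)^(−1).
Substituting u = r/a_0, A², 4π and the length scale all cancel in the ratio: P = ∫_{1.2}^{∞} u^2·e^(-2·u) du / ∫_{0}^{∞} u^2·e^(-2·u) du.
With ∫ u^2·e^(-2·u) du = -(2·u^2 + 2·u + 1)·e^(-2·u)/4 + C, the region integral is 157·e^(-12/5)/100 and the full one is 1/4.
This evaluates to P = 0.56971.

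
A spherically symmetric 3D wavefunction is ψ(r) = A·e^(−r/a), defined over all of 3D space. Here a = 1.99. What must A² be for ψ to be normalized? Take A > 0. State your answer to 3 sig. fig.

The normalization condition is ∫|ψ|² 4πr² dr = 1 from 0 to ∞.
Using ∫₀^∞ rⁿ e^(−αr) dr = n!/αⁿ⁺¹, carrying out the integral gives A² · π·a^3.
Setting this equal to 1 gives A² = 1/(π·a^3).
Plugging in a = 1.99 yields A = 0.2010.

A^2 ≈ 0.0404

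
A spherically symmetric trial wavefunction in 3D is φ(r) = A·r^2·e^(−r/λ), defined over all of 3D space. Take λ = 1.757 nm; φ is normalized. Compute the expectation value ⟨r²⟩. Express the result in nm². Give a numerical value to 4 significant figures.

⟨r^2⟩ ≈ 43.22 nm^2

By definition ⟨r²⟩ = ∫ r^2 |φ(r)|² 4πr² dr.
Evaluating both integrals, ⟨r²⟩ = 14·λ^2.
With λ = 1.757, ⟨r^2⟩ = 43.219.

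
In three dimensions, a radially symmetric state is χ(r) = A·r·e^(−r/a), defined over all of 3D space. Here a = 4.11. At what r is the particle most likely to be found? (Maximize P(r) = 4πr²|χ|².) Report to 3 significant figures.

r ≈ 8.22

Differentiate P(r) = 4πr²|χ|² with respect to r and set to zero.
Solving yields r = 2·a.
With a = 4.11, the most probable radial distance is 8.220.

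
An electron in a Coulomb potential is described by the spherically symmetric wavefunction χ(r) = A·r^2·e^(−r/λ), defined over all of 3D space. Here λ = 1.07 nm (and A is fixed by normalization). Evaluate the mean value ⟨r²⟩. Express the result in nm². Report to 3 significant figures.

The expectation value is the |χ|²-weighted average of r^2: ∫ r^2|χ|² 4πr² dr.
Evaluating both integrals, ⟨r²⟩ = 14·λ^2.
With λ = 1.07, ⟨r^2⟩ = 16.03.

⟨r^2⟩ ≈ 16.0 nm^2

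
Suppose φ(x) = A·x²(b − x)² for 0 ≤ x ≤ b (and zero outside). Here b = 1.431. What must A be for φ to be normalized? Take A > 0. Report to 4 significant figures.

Normalization requires ∫|φ|² dx = 1, integrated from 0 to b.
∫|φ|² dx = A²·(b^9/630).
With b = 1.431: A² = 25.037 and A = 5.0037.

A ≈ 5.004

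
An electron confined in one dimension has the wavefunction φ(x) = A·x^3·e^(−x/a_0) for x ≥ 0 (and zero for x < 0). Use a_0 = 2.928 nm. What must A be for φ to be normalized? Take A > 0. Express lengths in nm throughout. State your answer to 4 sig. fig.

Normalization requires ∫|φ|² dx = 1, integrated from 0 to ∞.
The integral (without the A² prefactor) comes out to 45·a_0^7/8.
Hence A² = 1/[45·a_0^7/8].
Plugging in a_0 = 2.928 yields A = 0.0098161.

A ≈ 0.009816 nm^(-7/2)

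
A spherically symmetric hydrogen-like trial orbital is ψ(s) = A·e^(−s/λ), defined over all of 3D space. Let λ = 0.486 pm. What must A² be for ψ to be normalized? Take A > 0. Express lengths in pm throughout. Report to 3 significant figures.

A^2 ≈ 2.77 pm^(-3)

Require ∫ |ψ|² 4πs² ds = 1 over the whole domain.
(Spherical symmetry: dV = 4πs² ds.)
With ψ = A·e^(−s/λ), the integral evaluates to A²·[π·λ^3].
Hence A² = 1/[π·λ^3].
Substituting λ = 0.486 gives A² = 2.773, so A = 1.665.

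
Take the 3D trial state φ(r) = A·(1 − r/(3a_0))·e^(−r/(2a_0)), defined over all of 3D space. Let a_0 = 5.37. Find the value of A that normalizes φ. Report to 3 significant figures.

The normalization condition is ∫|φ|² 4πr² dr = 1 from 0 to ∞.
(Spherical symmetry: dV = 4πr² dr.)
Carrying out the integral gives A² · 8·π·a_0^3/3.
So A² = (8·π·a_0^3/3)^(−1).
Plugging in a_0 = 5.37 yields A = 0.02776.

A ≈ 0.0278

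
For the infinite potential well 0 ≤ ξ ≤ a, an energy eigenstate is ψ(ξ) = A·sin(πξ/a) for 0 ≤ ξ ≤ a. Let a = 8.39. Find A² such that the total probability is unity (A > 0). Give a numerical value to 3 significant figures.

A^2 ≈ 0.238

The normalization condition is ∫|ψ|² dξ = 1 from 0 to a.
With ψ = A·sin(πξ/a), the integral evaluates to A²·[a/2].
Setting this equal to 1 gives A² = 1/(a/2).
Substituting a = 8.39 gives A² = 0.2384, so A = 0.4882.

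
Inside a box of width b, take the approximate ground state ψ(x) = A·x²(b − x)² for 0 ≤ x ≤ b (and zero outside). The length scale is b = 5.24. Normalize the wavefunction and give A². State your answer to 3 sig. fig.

We need A² ∫|f|² dx = 1, taking the integral from 0 to b.
Expanding the polynomial and integrating term by term, the integral (without the A² prefactor) comes out to b^9/630.
So A² = (b^9/630)^(−1).
Plugging in b = 5.24 yields A = 0.01454.

A^2 ≈ 0.000212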